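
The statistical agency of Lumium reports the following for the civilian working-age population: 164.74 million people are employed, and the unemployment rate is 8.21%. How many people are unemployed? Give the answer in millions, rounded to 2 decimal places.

Let U be the number unemployed. The labor force is E + U, and U/(E+U) = 0.0821.
So U = 0.0821 × 164.74 / (1 − 0.0821) = 13.5252 / 0.9179 ≈ 14.73 million.

About 14.73 million are unemployed.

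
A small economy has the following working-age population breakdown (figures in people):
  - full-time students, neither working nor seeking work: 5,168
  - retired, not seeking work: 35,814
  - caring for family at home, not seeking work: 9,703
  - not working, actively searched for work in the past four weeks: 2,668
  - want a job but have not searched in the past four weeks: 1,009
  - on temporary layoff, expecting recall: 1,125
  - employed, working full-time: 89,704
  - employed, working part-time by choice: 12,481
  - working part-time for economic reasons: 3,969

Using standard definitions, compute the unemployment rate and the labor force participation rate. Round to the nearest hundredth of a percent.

Unemployment rate ≈ 3.45%; labor force participation rate ≈ 68.02%.

Employed = 89,704 + 12,481 + 3,969 = 106,154 (anyone who worked, including part-time for economic reasons, counts as employed).
Unemployed = 2,668 + 1,125 = 3,793 (jobless and actively searching, or on temporary layoff).
Labor force = 106,154 + 3,793 = 109,947.
Not in labor force = 5,168 + 35,814 + 9,703 + 1,009 = 51,694 (those not working and not actively searching are outside the labor force — including those who want a job but have given up searching).
Civilian working-age population = 109,947 + 51,694 = 161,641.
Unemployment rate = 3,793 / 109,947 = 3.45%.
Labor force participation rate = 109,947 / 161,641 = 68.02%.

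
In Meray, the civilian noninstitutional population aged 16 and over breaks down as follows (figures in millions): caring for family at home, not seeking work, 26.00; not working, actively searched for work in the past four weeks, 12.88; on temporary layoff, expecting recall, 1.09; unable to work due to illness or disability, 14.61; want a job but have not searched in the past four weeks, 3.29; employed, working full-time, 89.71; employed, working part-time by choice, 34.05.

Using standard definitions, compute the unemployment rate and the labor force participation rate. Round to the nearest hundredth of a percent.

Unemployment rate ≈ 10.14%; labor force participation rate ≈ 75.83%.

Employed = 89.71 + 34.05 = 123.76 million.
Unemployed = 12.88 + 1.09 = 13.97 million (jobless and actively searching, or on temporary layoff).
Labor force = 123.76 + 13.97 = 137.73 million.
Not in labor force = 26.00 + 14.61 + 3.29 = 43.90 million (those not working and not actively searching are outside the labor force — including those who want a job but have given up searching).
Civilian working-age population = 137.73 + 43.90 = 181.63 million.
Unemployment rate = 13.97 / 137.73 = 10.14%.
Labor force participation rate = 137.73 / 181.63 = 75.83%.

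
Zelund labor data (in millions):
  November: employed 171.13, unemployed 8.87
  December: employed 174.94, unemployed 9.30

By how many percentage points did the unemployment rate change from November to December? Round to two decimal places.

November: labor force = 171.13 + 8.87 = 180.00; u = 8.87/180.00 = 4.93%.
December: labor force = 174.94 + 9.30 = 184.24; u = 9.30/184.24 = 5.05%.
Change = 5.05% − 4.93% = +0.12 pp.

The unemployment rate changed by +0.12 percentage points.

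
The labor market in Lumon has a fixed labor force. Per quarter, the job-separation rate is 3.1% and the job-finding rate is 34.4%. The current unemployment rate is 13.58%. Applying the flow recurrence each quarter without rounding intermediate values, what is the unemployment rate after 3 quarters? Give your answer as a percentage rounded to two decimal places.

With a fixed labor force, u_{t+1} = u_t + s·(1−u_t) − f·u_t = u_t·(1−s−f) + s.
Here 1−s−f = 0.625 and s = 0.031.
u_1 = 0.135800 × 0.625 + 0.031 = 0.115875.
u_2 = 0.115875 × 0.625 + 0.031 = 0.103422.
u_3 = 0.103422 × 0.625 + 0.031 = 0.095639.

Unemployment rate after three quarters ≈ 9.56%.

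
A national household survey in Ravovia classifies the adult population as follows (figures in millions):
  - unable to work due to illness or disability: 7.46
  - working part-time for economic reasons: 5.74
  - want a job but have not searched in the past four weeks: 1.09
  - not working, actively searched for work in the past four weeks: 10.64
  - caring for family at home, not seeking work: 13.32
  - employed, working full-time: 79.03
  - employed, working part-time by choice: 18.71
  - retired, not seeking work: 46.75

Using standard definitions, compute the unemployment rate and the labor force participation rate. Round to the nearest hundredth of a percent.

Employed = 5.74 + 79.03 + 18.71 = 103.48 million (anyone who worked, including part-time for economic reasons, counts as employed).
Unemployed = 10.64 million.
Labor force = 103.48 + 10.64 = 114.12 million.
Not in labor force = 7.46 + 1.09 + 13.32 + 46.75 = 68.62 million (those not working and not actively searching are outside the labor force — including those who want a job but have given up searching).
Civilian working-age population = 114.12 + 68.62 = 182.74 million.
Unemployment rate = 10.64 / 114.12 = 9.32%.
Labor force participation rate = 114.12 / 182.74 = 62.45%.

Unemployment rate ≈ 9.32%; labor force participation rate ≈ 62.45%.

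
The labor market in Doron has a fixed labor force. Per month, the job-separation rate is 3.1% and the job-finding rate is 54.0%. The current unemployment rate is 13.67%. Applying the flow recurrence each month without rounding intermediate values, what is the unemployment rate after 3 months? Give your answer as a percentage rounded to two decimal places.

Unemployment rate after three months ≈ 6.08%.

With a fixed labor force, u_{t+1} = u_t + s·(1−u_t) − f·u_t = u_t·(1−s−f) + s.
Here 1−s−f = 0.429 and s = 0.031.
u_1 = 0.136700 × 0.429 + 0.031 = 0.089644.
u_2 = 0.089644 × 0.429 + 0.031 = 0.069457.
u_3 = 0.069457 × 0.429 + 0.031 = 0.060797.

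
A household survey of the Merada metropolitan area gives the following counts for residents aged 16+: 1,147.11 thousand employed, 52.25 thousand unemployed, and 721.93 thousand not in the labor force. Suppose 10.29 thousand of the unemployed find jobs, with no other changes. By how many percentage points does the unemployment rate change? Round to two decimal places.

Initially, labor force = 1,147.11 + 52.25 = 1,199.36 thousand, so u = 52.25/1,199.36 = 4.36%.
After the change, unemployed falls and employed rises by 10.29; labor force unchanged → E = 1,157.40, U = 41.96, labor force = 1,199.36 thousand.
New unemployment rate = 41.96 / 1,199.36 = 3.50%.
Change = 3.50% − 4.36% = −0.86 percentage points.

The unemployment rate changes by −0.86 percentage points.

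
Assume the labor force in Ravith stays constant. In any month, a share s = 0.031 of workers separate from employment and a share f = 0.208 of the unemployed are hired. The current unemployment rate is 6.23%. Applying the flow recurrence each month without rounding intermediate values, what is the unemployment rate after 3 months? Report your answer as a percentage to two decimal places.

With a fixed labor force, u_{t+1} = u_t + s·(1−u_t) − f·u_t = u_t·(1−s−f) + s.
Here 1−s−f = 0.761 and s = 0.031.
u_1 = 0.062300 × 0.761 + 0.031 = 0.078410.
u_2 = 0.078410 × 0.761 + 0.031 = 0.090670.
u_3 = 0.090670 × 0.761 + 0.031 = 0.100000.

Unemployment rate after three months ≈ 10.00%.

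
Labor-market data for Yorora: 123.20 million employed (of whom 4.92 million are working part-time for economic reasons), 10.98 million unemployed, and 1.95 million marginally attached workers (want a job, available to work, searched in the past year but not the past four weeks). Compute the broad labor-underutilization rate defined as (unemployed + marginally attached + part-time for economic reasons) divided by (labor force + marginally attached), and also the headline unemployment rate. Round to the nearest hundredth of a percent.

Broad underutilization rate ≈ 13.11%; headline unemployment rate ≈ 8.18%.

Labor force = 123.20 + 10.98 = 134.18 million.
Numerator = 10.98 + 1.95 + 4.92 = 17.85 million.
Denominator = 134.18 + 1.95 = 136.13 million.
Broad rate = 17.85 / 136.13 = 13.11%.
Headline unemployment rate = 10.98 / 134.18 = 8.18%.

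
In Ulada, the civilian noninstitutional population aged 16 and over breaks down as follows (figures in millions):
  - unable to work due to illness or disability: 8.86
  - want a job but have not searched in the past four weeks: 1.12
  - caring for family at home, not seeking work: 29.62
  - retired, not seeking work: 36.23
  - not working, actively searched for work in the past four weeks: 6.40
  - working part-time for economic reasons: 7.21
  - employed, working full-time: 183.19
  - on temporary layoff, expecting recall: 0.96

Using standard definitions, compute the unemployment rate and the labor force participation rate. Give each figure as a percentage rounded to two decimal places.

Unemployment rate ≈ 3.72%; labor force participation rate ≈ 72.28%.

Employed = 7.21 + 183.19 = 190.40 million (anyone who worked, including part-time for economic reasons, counts as employed).
Unemployed = 6.40 + 0.96 = 7.36 million (jobless and actively searching, or on temporary layoff).
Labor force = 190.40 + 7.36 = 197.76 million.
Not in labor force = 8.86 + 1.12 + 29.62 + 36.23 = 75.83 million (those not working and not actively searching are outside the labor force — including those who want a job but have given up searching).
Civilian working-age population = 197.76 + 75.83 = 273.59 million.
Unemployment rate = 7.36 / 197.76 = 3.72%.
Labor force participation rate = 197.76 / 273.59 = 72.28%.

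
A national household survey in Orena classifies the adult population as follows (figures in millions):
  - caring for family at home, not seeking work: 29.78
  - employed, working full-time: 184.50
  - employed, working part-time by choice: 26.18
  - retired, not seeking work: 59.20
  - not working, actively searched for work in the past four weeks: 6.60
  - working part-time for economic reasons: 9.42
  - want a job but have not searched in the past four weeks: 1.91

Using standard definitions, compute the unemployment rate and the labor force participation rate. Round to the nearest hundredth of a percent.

Employed = 184.50 + 26.18 + 9.42 = 220.10 million (anyone who worked, including part-time for economic reasons, counts as employed).
Unemployed = 6.60 million.
Labor force = 220.10 + 6.60 = 226.70 million.
Not in labor force = 29.78 + 59.20 + 1.91 = 90.89 million (those not working and not actively searching are outside the labor force — including those who want a job but have given up searching).
Civilian working-age population = 226.70 + 90.89 = 317.59 million.
Unemployment rate = 6.60 / 226.70 = 2.91%.
Labor force participation rate = 226.70 / 317.59 = 71.38%.

Unemployment rate ≈ 2.91%; labor force participation rate ≈ 71.38%.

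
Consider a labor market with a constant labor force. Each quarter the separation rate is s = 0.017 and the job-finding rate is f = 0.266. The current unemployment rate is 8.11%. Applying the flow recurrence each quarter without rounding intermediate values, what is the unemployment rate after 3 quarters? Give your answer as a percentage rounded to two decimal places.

With a fixed labor force, u_{t+1} = u_t + s·(1−u_t) − f·u_t = u_t·(1−s−f) + s.
Here 1−s−f = 0.717 and s = 0.017.
u_1 = 0.081100 × 0.717 + 0.017 = 0.075149.
u_2 = 0.075149 × 0.717 + 0.017 = 0.070882.
u_3 = 0.070882 × 0.717 + 0.017 = 0.067822.

Unemployment rate after three quarters ≈ 6.78%.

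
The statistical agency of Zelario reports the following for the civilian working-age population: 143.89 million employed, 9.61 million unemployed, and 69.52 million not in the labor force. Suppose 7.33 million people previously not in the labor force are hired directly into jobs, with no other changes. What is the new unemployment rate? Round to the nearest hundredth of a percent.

New unemployment rate ≈ 5.98%.

Initially, labor force = 143.89 + 9.61 = 153.50 million, so u = 9.61/153.50 = 6.26%.
After the change, employed and labor force both rise by 7.33; unemployed unchanged → E = 151.22, U = 9.61, labor force = 160.83 million.
New unemployment rate = 9.61 / 160.83 = 5.98%.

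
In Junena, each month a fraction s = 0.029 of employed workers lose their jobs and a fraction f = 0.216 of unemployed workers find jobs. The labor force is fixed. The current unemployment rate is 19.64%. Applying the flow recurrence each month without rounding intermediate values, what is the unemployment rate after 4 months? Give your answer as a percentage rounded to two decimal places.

With a fixed labor force, u_{t+1} = u_t + s·(1−u_t) − f·u_t = u_t·(1−s−f) + s.
Here 1−s−f = 0.755 and s = 0.029.
u_1 = 0.196400 × 0.755 + 0.029 = 0.177282.
u_2 = 0.177282 × 0.755 + 0.029 = 0.162848.
u_3 = 0.162848 × 0.755 + 0.029 = 0.151950.
u_4 = 0.151950 × 0.755 + 0.029 = 0.143722.

Unemployment rate after four months ≈ 14.37%.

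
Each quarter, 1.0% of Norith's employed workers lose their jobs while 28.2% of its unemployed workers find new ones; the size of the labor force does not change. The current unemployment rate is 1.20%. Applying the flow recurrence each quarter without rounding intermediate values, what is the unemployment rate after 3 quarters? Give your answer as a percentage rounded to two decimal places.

Unemployment rate after three quarters ≈ 2.64%.

With a fixed labor force, u_{t+1} = u_t + s·(1−u_t) − f·u_t = u_t·(1−s−f) + s.
Here 1−s−f = 0.708 and s = 0.010.
u_1 = 0.012000 × 0.708 + 0.010 = 0.018496.
u_2 = 0.018496 × 0.708 + 0.010 = 0.023095.
u_3 = 0.023095 × 0.708 + 0.010 = 0.026351.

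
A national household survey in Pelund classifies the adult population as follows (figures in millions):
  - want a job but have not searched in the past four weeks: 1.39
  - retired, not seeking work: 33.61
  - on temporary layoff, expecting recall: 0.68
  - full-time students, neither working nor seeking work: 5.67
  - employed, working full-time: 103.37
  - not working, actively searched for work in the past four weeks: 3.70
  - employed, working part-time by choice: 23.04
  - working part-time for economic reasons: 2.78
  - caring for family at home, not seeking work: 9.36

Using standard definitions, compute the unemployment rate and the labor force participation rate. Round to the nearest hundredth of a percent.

Employed = 103.37 + 23.04 + 2.78 = 129.19 million (anyone who worked, including part-time for economic reasons, counts as employed).
Unemployed = 0.68 + 3.70 = 4.38 million (jobless and actively searching, or on temporary layoff).
Labor force = 129.19 + 4.38 = 133.57 million.
Not in labor force = 1.39 + 33.61 + 5.67 + 9.36 = 50.03 million (those not working and not actively searching are outside the labor force — including those who want a job but have given up searching).
Civilian working-age population = 133.57 + 50.03 = 183.60 million.
Unemployment rate = 4.38 / 133.57 = 3.28%.
Labor force participation rate = 133.57 / 183.60 = 72.75%.

Unemployment rate ≈ 3.28%; labor force participation rate ≈ 72.75%.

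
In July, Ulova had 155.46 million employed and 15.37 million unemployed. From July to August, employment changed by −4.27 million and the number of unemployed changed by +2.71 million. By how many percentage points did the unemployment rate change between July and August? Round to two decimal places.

July: labor force = 155.46 + 15.37 = 170.83; u = 15.37/170.83 = 9.00%.
August: labor force = 151.19 + 18.08 = 169.27; u = 18.08/169.27 = 10.68%.
Change = 10.68% − 9.00% = +1.68 pp.

The unemployment rate changed by +1.68 percentage points.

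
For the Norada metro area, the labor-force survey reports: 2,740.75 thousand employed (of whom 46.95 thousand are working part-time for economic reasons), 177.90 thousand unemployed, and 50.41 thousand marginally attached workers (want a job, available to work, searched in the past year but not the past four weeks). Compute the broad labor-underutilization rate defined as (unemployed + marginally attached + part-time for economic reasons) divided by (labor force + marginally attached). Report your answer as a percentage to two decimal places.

Labor force = 2,740.75 + 177.90 = 2,918.65 thousand.
Numerator = 177.90 + 50.41 + 46.95 = 275.26 thousand.
Denominator = 2,918.65 + 50.41 = 2,969.06 thousand.
Broad rate = 275.26 / 2,969.06 = 9.27%.

Broad underutilization rate ≈ 9.27%.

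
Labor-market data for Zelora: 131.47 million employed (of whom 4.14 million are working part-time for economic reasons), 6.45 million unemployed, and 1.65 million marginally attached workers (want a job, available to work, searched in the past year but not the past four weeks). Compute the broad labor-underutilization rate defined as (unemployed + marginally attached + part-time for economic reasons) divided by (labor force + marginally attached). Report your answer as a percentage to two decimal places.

Broad underutilization rate ≈ 8.77%.

Labor force = 131.47 + 6.45 = 137.92 million.
Numerator = 6.45 + 1.65 + 4.14 = 12.24 million.
Denominator = 137.92 + 1.65 = 139.57 million.
Broad rate = 12.24 / 139.57 = 8.77%.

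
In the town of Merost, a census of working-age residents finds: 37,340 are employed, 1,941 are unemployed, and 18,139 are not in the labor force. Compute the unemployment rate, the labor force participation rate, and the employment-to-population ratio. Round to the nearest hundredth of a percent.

Labor force = employed + unemployed = 37,340 + 1,941 = 39,281.
Working-age population = 39,281 + 18,139 = 57,420.
Unemployment rate = 1,941 / 39,281 = 4.94%.
Labor force participation rate = 39,281 / 57,420 = 68.41%.
Employment-population ratio = 37,340 / 57,420 = 65.03%.

Unemployment rate ≈ 4.94%; labor force participation rate ≈ 68.41%; employment-population ratio ≈ 65.03%.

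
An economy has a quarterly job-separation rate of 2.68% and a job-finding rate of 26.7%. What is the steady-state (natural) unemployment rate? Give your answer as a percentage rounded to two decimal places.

Steady-state unemployment rate ≈ 9.12%.

At steady state the flows balance: s·E = f·U, so U/(E+U) = s/(s+f).
u* = 2.68 / (2.68 + 26.7) = 2.68 / 29.38 = 9.12%.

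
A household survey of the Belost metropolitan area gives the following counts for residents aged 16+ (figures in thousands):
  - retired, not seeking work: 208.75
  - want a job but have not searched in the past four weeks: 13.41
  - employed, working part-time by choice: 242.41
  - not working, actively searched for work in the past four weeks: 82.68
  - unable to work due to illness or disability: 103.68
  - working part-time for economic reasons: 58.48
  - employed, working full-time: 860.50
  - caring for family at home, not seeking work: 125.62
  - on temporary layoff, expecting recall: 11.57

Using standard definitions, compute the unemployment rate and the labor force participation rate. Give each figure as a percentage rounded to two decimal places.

Unemployment rate ≈ 7.51%; labor force participation rate ≈ 73.55%.

Employed = 242.41 + 58.48 + 860.50 = 1,161.39 thousand (anyone who worked, including part-time for economic reasons, counts as employed).
Unemployed = 82.68 + 11.57 = 94.25 thousand (jobless and actively searching, or on temporary layoff).
Labor force = 1,161.39 + 94.25 = 1,255.64 thousand.
Not in labor force = 208.75 + 13.41 + 103.68 + 125.62 = 451.46 thousand (those not working and not actively searching are outside the labor force — including those who want a job but have given up searching).
Civilian working-age population = 1,255.64 + 451.46 = 1,707.10 thousand.
Unemployment rate = 94.25 / 1,255.64 = 7.51%.
Labor force participation rate = 1,255.64 / 1,707.10 = 73.55%.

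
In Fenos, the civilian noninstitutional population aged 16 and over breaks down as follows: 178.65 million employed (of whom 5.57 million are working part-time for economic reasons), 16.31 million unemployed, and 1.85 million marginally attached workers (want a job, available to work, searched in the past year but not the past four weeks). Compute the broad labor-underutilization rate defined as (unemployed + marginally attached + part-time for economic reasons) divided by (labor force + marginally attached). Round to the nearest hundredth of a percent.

Broad underutilization rate ≈ 12.06%.

Labor force = 178.65 + 16.31 = 194.96 million.
Numerator = 16.31 + 1.85 + 5.57 = 23.73 million.
Denominator = 194.96 + 1.85 = 196.81 million.
Broad rate = 23.73 / 196.81 = 12.06%.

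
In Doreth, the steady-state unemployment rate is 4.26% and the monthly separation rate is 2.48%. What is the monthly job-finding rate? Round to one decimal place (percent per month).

From u* = s/(s+f): f = s·(1−u)/u.
f = 2.48 × (1 − 0.0426) / 0.0426 = 2.3744 / 0.0426 ≈ 55.7% per month.

Job-finding rate ≈ 55.7% per month.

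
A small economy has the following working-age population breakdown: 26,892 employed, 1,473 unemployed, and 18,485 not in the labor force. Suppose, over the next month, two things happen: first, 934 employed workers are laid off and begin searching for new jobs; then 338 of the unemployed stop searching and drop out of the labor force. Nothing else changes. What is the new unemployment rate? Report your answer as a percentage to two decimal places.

New unemployment rate ≈ 7.38%.

Initially, labor force = 26,892 + 1,473 = 28,365, so u = 1,473/28,365 = 5.19%.
After the first change, employed falls and unemployed rises by 934; labor force unchanged → E = 25,958, U = 2,407, labor force = 28,365.
After the second change, unemployed and labor force both fall by 338 → E = 25,958, U = 2,069, labor force = 28,027.
New unemployment rate = 2,069 / 28,027 = 7.38%.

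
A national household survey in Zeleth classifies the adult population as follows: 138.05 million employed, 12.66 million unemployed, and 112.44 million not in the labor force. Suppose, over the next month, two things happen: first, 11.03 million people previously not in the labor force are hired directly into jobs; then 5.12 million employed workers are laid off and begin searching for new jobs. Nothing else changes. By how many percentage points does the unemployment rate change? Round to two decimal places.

The unemployment rate changes by +2.59 percentage points.

Initially, labor force = 138.05 + 12.66 = 150.71 million, so u = 12.66/150.71 = 8.40%.
After the first change, employed and labor force both rise by 11.03; unemployed unchanged → E = 149.08, U = 12.66, labor force = 161.74 million.
After the second change, employed falls and unemployed rises by 5.12; labor force unchanged → E = 143.96, U = 17.78, labor force = 161.74 million.
New unemployment rate = 17.78 / 161.74 = 10.99%.
Change = 10.99% − 8.40% = +2.59 percentage points.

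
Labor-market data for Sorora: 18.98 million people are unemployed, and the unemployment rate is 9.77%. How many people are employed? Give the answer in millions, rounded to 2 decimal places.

Labor force = U / u = 18.98 / 0.0977 ≈ 194.27 million.
Employed = labor force − unemployed = 194.27 − 18.98 = 175.29 million.

About 175.29 million are employed.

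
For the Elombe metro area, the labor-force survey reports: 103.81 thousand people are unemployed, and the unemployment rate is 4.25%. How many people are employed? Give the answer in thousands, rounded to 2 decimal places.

Labor force = U / u = 103.81 / 0.0425 ≈ 2,442.59 thousand.
Employed = labor force − unemployed = 2,442.59 − 103.81 = 2,338.78 thousand.

About 2,338.78 thousand are employed.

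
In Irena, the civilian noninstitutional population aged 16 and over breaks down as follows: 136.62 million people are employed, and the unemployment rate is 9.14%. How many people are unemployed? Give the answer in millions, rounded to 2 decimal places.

Let U be the number unemployed. The labor force is E + U, and U/(E+U) = 0.0914.
So U = 0.0914 × 136.62 / (1 − 0.0914) = 12.4871 / 0.9086 ≈ 13.74 million.

About 13.74 million are unemployed.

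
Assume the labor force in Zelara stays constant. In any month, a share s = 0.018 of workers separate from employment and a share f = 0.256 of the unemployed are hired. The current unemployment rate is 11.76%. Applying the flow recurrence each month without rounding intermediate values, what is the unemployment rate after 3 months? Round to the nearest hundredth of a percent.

Unemployment rate after three months ≈ 8.56%.

With a fixed labor force, u_{t+1} = u_t + s·(1−u_t) − f·u_t = u_t·(1−s−f) + s.
Here 1−s−f = 0.726 and s = 0.018.
u_1 = 0.117600 × 0.726 + 0.018 = 0.103378.
u_2 = 0.103378 × 0.726 + 0.018 = 0.093052.
u_3 = 0.093052 × 0.726 + 0.018 = 0.085556.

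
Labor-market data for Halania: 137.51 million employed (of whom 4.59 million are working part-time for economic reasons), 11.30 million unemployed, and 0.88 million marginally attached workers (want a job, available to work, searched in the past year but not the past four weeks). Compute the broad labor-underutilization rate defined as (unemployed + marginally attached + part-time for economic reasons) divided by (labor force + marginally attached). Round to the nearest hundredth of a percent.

Labor force = 137.51 + 11.30 = 148.81 million.
Numerator = 11.30 + 0.88 + 4.59 = 16.77 million.
Denominator = 148.81 + 0.88 = 149.69 million.
Broad rate = 16.77 / 149.69 = 11.20%.

Broad underutilization rate ≈ 11.20%.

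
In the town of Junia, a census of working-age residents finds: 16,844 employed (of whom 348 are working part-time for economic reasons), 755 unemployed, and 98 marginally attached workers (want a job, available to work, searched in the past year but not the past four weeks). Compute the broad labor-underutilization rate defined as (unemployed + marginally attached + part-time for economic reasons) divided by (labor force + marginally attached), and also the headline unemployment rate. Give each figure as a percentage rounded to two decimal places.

Labor force = 16,844 + 755 = 17,599.
Numerator = 755 + 98 + 348 = 1,201.
Denominator = 17,599 + 98 = 17,697.
Broad rate = 1,201 / 17,697 = 6.79%.
Headline unemployment rate = 755 / 17,599 = 4.29%.

Broad underutilization rate ≈ 6.79%; headline unemployment rate ≈ 4.29%.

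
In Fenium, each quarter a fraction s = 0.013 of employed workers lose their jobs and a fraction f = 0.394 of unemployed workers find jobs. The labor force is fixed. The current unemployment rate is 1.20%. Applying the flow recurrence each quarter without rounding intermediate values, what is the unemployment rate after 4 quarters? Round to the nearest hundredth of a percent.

With a fixed labor force, u_{t+1} = u_t + s·(1−u_t) − f·u_t = u_t·(1−s−f) + s.
Here 1−s−f = 0.593 and s = 0.013.
u_1 = 0.012000 × 0.593 + 0.013 = 0.020116.
u_2 = 0.020116 × 0.593 + 0.013 = 0.024929.
u_3 = 0.024929 × 0.593 + 0.013 = 0.027783.
u_4 = 0.027783 × 0.593 + 0.013 = 0.029475.

Unemployment rate after four quarters ≈ 2.95%.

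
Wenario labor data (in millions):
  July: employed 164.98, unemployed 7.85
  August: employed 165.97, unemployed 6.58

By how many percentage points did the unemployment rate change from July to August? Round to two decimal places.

July: labor force = 164.98 + 7.85 = 172.83; u = 7.85/172.83 = 4.54%.
August: labor force = 165.97 + 6.58 = 172.55; u = 6.58/172.55 = 3.81%.
Change = 3.81% − 4.54% = −0.73 pp.

The unemployment rate changed by −0.73 percentage points.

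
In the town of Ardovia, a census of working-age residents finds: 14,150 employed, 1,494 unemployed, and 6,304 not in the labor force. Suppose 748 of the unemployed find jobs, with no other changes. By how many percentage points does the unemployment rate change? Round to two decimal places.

The unemployment rate changes by −4.78 percentage points.

Initially, labor force = 14,150 + 1,494 = 15,644, so u = 1,494/15,644 = 9.55%.
After the change, unemployed falls and employed rises by 748; labor force unchanged → E = 14,898, U = 746, labor force = 15,644.
New unemployment rate = 746 / 15,644 = 4.77%.
Change = 4.77% − 9.55% = −4.78 percentage points.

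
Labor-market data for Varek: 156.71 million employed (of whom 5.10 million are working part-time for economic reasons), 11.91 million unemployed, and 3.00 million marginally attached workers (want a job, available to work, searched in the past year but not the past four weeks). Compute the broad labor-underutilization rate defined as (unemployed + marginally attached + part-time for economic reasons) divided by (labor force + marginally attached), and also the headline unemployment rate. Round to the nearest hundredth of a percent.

Broad underutilization rate ≈ 11.66%; headline unemployment rate ≈ 7.06%.

Labor force = 156.71 + 11.91 = 168.62 million.
Numerator = 11.91 + 3.00 + 5.10 = 20.01 million.
Denominator = 168.62 + 3.00 = 171.62 million.
Broad rate = 20.01 / 171.62 = 11.66%.
Headline unemployment rate = 11.91 / 168.62 = 7.06%.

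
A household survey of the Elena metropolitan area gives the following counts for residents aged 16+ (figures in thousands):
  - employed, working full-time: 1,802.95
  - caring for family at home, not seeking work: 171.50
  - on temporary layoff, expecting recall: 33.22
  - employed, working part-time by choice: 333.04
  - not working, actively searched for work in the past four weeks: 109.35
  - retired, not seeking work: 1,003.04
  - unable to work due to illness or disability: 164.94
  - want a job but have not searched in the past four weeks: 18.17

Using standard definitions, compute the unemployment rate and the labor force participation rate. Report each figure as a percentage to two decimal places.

Unemployment rate ≈ 6.26%; labor force participation rate ≈ 62.66%.

Employed = 1,802.95 + 333.04 = 2,135.99 thousand.
Unemployed = 33.22 + 109.35 = 142.57 thousand (jobless and actively searching, or on temporary layoff).
Labor force = 2,135.99 + 142.57 = 2,278.56 thousand.
Not in labor force = 171.50 + 1,003.04 + 164.94 + 18.17 = 1,357.65 thousand (those not working and not actively searching are outside the labor force — including those who want a job but have given up searching).
Civilian working-age population = 2,278.56 + 1,357.65 = 3,636.21 thousand.
Unemployment rate = 142.57 / 2,278.56 = 6.26%.
Labor force participation rate = 2,278.56 / 3,636.21 = 62.66%.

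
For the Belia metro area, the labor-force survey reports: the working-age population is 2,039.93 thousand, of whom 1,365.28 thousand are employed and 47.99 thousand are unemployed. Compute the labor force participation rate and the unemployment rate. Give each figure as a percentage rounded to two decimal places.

Labor force participation rate ≈ 69.28%; unemployment rate ≈ 3.40%.

Labor force = employed + unemployed = 1,365.28 + 47.99 = 1,413.27 thousand.
Unemployment rate = 47.99 / 1,413.27 = 3.40%.
Labor force participation rate = 1,413.27 / 2,039.93 = 69.28%.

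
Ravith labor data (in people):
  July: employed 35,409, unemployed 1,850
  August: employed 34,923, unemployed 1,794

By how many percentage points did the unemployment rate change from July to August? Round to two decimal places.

The unemployment rate changed by −0.08 percentage points.

July: labor force = 35,409 + 1,850 = 37,259; u = 1,850/37,259 = 4.97%.
August: labor force = 34,923 + 1,794 = 36,717; u = 1,794/36,717 = 4.89%.
Change = 4.89% − 4.97% = −0.08 pp.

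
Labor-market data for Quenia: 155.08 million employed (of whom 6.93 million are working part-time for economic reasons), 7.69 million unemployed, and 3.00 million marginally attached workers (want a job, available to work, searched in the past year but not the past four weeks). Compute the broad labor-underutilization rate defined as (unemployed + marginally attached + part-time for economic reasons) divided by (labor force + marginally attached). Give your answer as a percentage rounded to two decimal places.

Labor force = 155.08 + 7.69 = 162.77 million.
Numerator = 7.69 + 3.00 + 6.93 = 17.62 million.
Denominator = 162.77 + 3.00 = 165.77 million.
Broad rate = 17.62 / 165.77 = 10.63%.

Broad underutilization rate ≈ 10.63%.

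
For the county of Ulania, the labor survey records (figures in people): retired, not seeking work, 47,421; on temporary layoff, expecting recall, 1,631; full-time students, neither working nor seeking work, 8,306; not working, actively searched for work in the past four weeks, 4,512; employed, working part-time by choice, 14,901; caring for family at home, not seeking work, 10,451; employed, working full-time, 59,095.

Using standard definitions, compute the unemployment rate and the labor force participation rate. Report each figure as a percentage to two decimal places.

Unemployment rate ≈ 7.67%; labor force participation rate ≈ 54.77%.

Employed = 14,901 + 59,095 = 73,996.
Unemployed = 1,631 + 4,512 = 6,143 (jobless and actively searching, or on temporary layoff).
Labor force = 73,996 + 6,143 = 80,139.
Not in labor force = 47,421 + 8,306 + 10,451 = 66,178 (those not working and not actively searching are outside the labor force).
Civilian working-age population = 80,139 + 66,178 = 146,317.
Unemployment rate = 6,143 / 80,139 = 7.67%.
Labor force participation rate = 80,139 / 146,317 = 54.77%.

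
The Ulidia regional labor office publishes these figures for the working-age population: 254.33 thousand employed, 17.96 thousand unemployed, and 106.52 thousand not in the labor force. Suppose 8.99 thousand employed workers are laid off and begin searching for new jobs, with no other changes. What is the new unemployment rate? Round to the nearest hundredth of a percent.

Initially, labor force = 254.33 + 17.96 = 272.29 thousand, so u = 17.96/272.29 = 6.60%.
After the change, employed falls and unemployed rises by 8.99; labor force unchanged → E = 245.34, U = 26.95, labor force = 272.29 thousand.
New unemployment rate = 26.95 / 272.29 = 9.90%.

New unemployment rate ≈ 9.90%.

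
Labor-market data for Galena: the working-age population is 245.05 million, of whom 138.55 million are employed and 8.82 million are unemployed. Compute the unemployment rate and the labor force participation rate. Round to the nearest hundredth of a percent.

Labor force = employed + unemployed = 138.55 + 8.82 = 147.37 million.
Unemployment rate = 8.82 / 147.37 = 5.98%.
Labor force participation rate = 147.37 / 245.05 = 60.14%.

Unemployment rate ≈ 5.98%; labor force participation rate ≈ 60.14%.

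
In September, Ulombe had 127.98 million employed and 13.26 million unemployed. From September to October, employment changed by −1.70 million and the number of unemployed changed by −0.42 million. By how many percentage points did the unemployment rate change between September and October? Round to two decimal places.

September: labor force = 127.98 + 13.26 = 141.24; u = 13.26/141.24 = 9.39%.
October: labor force = 126.28 + 12.84 = 139.12; u = 12.84/139.12 = 9.23%.
Change = 9.23% − 9.39% = −0.16 pp.

The unemployment rate changed by −0.16 percentage points.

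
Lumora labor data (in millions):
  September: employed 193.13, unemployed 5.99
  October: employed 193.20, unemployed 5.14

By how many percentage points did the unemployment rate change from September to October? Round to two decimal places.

September: labor force = 193.13 + 5.99 = 199.12; u = 5.99/199.12 = 3.01%.
October: labor force = 193.20 + 5.14 = 198.34; u = 5.14/198.34 = 2.59%.
Change = 2.59% − 3.01% = −0.42 pp.

The unemployment rate changed by −0.42 percentage points.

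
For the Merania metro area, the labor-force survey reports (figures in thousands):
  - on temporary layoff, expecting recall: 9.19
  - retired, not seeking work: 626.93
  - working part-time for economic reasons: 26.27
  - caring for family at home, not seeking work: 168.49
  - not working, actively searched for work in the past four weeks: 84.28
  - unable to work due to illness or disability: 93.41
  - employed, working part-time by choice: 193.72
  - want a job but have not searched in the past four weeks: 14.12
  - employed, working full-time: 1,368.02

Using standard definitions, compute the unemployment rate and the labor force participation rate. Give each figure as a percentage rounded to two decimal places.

Unemployment rate ≈ 5.56%; labor force participation rate ≈ 65.06%.

Employed = 26.27 + 193.72 + 1,368.02 = 1,588.01 thousand (anyone who worked, including part-time for economic reasons, counts as employed).
Unemployed = 9.19 + 84.28 = 93.47 thousand (jobless and actively searching, or on temporary layoff).
Labor force = 1,588.01 + 93.47 = 1,681.48 thousand.
Not in labor force = 626.93 + 168.49 + 93.41 + 14.12 = 902.95 thousand (those not working and not actively searching are outside the labor force — including those who want a job but have given up searching).
Civilian working-age population = 1,681.48 + 902.95 = 2,584.43 thousand.
Unemployment rate = 93.47 / 1,681.48 = 5.56%.
Labor force participation rate = 1,681.48 / 2,584.43 = 65.06%.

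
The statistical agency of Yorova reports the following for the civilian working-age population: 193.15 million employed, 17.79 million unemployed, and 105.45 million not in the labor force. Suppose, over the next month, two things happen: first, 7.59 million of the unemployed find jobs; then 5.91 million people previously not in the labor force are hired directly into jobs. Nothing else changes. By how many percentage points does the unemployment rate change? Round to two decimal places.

The unemployment rate changes by −3.73 percentage points.

Initially, labor force = 193.15 + 17.79 = 210.94 million, so u = 17.79/210.94 = 8.43%.
After the first change, unemployed falls and employed rises by 7.59; labor force unchanged → E = 200.74, U = 10.20, labor force = 210.94 million.
After the second change, employed and labor force both rise by 5.91; unemployed unchanged → E = 206.65, U = 10.20, labor force = 216.85 million.
New unemployment rate = 10.20 / 216.85 = 4.70%.
Change = 4.70% − 8.43% = −3.73 percentage points.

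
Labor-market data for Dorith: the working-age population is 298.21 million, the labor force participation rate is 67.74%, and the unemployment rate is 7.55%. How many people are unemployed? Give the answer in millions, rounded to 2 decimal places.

Labor force = 0.6774 × 298.21 = 202.01 million.
Unemployed = 0.0755 × 202.01 ≈ 15.25 million.

About 15.25 million are unemployed.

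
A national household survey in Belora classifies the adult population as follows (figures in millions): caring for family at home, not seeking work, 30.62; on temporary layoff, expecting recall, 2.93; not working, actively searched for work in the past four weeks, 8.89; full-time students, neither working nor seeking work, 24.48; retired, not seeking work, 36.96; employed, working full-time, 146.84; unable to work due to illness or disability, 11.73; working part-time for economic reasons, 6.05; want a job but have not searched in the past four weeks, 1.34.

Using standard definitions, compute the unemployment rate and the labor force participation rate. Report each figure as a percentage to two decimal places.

Unemployment rate ≈ 7.18%; labor force participation rate ≈ 61.04%.

Employed = 146.84 + 6.05 = 152.89 million (anyone who worked, including part-time for economic reasons, counts as employed).
Unemployed = 2.93 + 8.89 = 11.82 million (jobless and actively searching, or on temporary layoff).
Labor force = 152.89 + 11.82 = 164.71 million.
Not in labor force = 30.62 + 24.48 + 36.96 + 11.73 + 1.34 = 105.13 million (those not working and not actively searching are outside the labor force — including those who want a job but have given up searching).
Civilian working-age population = 164.71 + 105.13 = 269.84 million.
Unemployment rate = 11.82 / 164.71 = 7.18%.
Labor force participation rate = 164.71 / 269.84 = 61.04%.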